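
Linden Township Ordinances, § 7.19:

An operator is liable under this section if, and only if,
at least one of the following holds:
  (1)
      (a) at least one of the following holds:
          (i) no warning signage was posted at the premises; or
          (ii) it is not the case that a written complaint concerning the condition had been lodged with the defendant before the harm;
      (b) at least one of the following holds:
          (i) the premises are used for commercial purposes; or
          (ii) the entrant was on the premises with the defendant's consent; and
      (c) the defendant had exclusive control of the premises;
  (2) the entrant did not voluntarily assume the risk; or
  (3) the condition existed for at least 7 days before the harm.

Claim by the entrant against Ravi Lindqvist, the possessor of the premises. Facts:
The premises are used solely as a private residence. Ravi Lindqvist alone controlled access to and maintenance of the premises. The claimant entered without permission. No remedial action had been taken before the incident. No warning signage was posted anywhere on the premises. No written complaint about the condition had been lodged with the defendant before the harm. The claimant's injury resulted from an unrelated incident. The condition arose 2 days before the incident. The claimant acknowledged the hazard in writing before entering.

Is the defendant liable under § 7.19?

(i) no signage posted — met.
(ii) not (complaint lodged) — satisfied.
So (a) is satisfied (T OR T).
(i) commercial use — fails.
(ii) consent to enter — fails.
(b): F OR F → false.
(c) exclusive control — met.
(1): T AND F AND T → false.
(2) no assumed risk — not met.
(3) condition ≥7 days old — not satisfied.
Overall: F OR F OR F → false.

No — not liable.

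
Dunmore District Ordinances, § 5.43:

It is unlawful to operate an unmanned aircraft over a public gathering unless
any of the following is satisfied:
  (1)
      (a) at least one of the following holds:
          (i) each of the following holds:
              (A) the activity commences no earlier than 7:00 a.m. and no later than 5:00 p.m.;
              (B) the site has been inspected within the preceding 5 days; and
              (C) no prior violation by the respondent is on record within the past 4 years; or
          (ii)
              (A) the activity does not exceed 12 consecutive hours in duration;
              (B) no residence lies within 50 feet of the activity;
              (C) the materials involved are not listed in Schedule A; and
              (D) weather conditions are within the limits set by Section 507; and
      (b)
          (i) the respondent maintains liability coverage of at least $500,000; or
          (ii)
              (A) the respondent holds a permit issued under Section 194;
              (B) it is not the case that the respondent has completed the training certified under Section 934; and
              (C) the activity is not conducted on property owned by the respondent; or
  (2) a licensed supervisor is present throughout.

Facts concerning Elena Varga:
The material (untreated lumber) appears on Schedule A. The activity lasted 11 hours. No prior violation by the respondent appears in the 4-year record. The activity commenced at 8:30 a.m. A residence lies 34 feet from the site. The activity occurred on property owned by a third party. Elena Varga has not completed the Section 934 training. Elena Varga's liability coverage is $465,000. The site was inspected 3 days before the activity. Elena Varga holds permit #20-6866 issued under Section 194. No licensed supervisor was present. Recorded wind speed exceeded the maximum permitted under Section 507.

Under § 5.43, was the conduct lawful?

Yes — lawful.

(A) start within hours — holds.
(B) site inspected — satisfied.
(C) no prior violation — satisfied.
(i): T AND T AND T → true.
(A) ≤ 12 hrs duration — met.
(B) no residence in 50 ft — not met.
(C) not (Schedule A material) — not satisfied.
(D) weather ok — not met.
(ii): T AND F AND F AND F → false.
(a): T OR F → true.
(i) coverage ≥ $500,000 — fails.
(A) holds permit — holds.
(B) not (training certified) — satisfied.
(C) not (own property) — satisfied.
(ii) = T AND T AND T = true.
So (b) is satisfied (F OR T).
(1): T AND T → true.
(2) supervisor present — fails.
Overall = T OR F = true.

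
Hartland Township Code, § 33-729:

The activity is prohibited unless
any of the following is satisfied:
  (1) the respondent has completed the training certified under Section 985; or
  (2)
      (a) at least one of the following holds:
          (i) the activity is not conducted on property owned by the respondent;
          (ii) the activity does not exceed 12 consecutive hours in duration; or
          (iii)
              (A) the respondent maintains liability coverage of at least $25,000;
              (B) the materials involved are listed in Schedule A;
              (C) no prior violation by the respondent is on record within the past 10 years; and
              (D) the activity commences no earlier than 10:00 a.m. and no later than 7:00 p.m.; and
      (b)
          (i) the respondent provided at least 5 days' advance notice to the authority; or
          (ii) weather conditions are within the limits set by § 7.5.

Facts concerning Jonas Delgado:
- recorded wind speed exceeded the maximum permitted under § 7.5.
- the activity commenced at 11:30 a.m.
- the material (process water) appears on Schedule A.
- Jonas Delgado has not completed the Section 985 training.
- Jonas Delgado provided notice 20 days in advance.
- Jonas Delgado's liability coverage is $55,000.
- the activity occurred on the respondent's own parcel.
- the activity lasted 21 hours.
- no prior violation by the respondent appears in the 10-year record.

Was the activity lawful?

(1) training certified — not satisfied.
(i) not (own property) — fails.
(ii) ≤ 12 hrs duration — not met.
(A) coverage ≥ $25,000 — holds.
(B) Schedule A material — met.
(C) no prior violation — satisfied.
(D) start within hours — holds.
So (iii) is satisfied (T AND T AND T AND T).
So (a) is satisfied (F OR F OR T).
(i) ≥5 days' notice — satisfied.
(ii) weather ok — not satisfied.
So (b) is satisfied (T OR F).
(2) = T AND T = true.
Overall: F OR T → true.

Yes — lawful.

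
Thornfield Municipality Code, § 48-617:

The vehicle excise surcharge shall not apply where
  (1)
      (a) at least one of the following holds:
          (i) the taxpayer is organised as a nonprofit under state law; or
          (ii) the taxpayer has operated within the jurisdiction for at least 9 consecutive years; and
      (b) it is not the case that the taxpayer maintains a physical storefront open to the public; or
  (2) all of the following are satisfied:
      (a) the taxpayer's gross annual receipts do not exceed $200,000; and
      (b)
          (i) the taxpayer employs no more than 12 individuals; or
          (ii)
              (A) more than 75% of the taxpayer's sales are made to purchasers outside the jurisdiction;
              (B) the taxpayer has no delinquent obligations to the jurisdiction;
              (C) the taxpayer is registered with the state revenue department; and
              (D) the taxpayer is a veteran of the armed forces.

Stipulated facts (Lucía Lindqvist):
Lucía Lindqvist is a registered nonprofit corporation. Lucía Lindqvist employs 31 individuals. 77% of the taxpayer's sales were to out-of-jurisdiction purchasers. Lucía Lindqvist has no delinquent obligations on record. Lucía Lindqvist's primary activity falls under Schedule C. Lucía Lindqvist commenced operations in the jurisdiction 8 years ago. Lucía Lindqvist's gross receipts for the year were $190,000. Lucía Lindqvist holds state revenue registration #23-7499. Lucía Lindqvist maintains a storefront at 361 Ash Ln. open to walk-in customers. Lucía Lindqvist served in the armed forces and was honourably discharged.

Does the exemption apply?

Yes — exempt.

(i) nonprofit — holds.
(ii) ≥ 9 yrs in jurisdiction — not met.
So (a) is satisfied (T OR F).
(b) not (has storefront) — not satisfied.
So (1) is not satisfied (T AND F).
(a) receipts ≤ $200,000 — met.
(i) ≤ 12 employees — not satisfied.
(A) >75% out-of-jur. sales — holds.
(B) no delinquency — holds.
(C) state-registered — holds.
(D) veteran — satisfied.
(ii) = T AND T AND T AND T = true.
(b) = F OR T = true.
So (2) is satisfied (T AND T).
So Overall is satisfied (F OR T).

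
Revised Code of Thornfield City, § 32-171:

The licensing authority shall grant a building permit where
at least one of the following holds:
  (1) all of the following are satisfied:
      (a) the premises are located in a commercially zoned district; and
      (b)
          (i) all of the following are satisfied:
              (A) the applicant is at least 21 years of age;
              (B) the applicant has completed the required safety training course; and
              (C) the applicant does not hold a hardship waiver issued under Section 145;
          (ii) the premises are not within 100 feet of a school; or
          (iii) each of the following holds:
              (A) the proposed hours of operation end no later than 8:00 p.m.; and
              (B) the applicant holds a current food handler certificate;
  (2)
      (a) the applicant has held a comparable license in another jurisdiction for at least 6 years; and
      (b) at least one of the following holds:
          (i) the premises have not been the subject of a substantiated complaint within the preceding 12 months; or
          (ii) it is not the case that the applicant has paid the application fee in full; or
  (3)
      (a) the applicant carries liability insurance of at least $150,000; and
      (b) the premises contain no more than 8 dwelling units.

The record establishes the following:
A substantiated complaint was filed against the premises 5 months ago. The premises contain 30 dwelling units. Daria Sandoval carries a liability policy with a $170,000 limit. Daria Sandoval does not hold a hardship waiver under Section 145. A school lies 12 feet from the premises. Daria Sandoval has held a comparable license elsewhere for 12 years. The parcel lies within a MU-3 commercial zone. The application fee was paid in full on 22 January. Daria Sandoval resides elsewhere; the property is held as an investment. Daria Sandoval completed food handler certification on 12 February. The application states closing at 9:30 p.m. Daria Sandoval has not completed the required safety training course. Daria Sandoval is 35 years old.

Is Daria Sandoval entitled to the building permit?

No — denied.

(a) commercially zoned — satisfied.
(A) age ≥ 21 — met.
(B) safety training — fails.
(C) not (hardship waiver) — met.
(i): T AND F AND T → false.
(ii) ≥100 ft from school — not met.
(A) closes by 8 p.m. — not met.
(B) food handler cert. — satisfied.
(iii): F AND T → false.
So (b) is not satisfied (F OR F OR F).
So (1) is not satisfied (T AND F).
(a) prior license ≥ 6 yr — holds.
(i) no complaint in 12 mo. — fails.
(ii) not (fee paid) — not satisfied.
(b): F OR F → false.
So (2) is not satisfied (T AND F).
(a) insurance ≥ $150,000 — holds.
(b) ≤ 8 units — not met.
(3): T AND F → false.
So Overall is not satisfied (F OR F OR F).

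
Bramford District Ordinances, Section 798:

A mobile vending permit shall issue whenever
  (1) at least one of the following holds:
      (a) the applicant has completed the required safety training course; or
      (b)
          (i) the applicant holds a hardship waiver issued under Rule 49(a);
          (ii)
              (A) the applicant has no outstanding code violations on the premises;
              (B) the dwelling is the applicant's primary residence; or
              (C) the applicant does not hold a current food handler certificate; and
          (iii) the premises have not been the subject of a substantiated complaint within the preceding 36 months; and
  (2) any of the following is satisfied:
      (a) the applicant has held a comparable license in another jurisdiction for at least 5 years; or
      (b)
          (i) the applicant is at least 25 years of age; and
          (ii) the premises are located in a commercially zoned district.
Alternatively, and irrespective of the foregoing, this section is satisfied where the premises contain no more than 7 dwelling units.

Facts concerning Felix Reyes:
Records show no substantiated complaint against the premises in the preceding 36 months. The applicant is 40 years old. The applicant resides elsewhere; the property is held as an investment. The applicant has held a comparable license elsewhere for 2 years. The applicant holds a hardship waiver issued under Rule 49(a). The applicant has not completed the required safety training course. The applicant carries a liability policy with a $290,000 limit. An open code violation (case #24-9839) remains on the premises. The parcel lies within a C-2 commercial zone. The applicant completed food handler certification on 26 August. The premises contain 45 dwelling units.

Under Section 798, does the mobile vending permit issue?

(a) safety training — not satisfied.
(i) hardship waiver — met.
(A) no code violations — not met.
(B) primary residence — not met.
(C) not (food handler cert.) — fails.
(ii) = F OR F OR F = false.
(iii) no complaint in 36 mo. — holds.
(b) = T AND F AND T = false.
(1): F OR F → false.
(a) prior license ≥ 5 yr — not met.
(i) age ≥ 25 — holds.
(ii) commercially zoned — holds.
(b) = T AND T = true.
(2) = F OR T = true.
Overall = F AND T = false.
Exception (≤ 7 units) — not satisfied.
Result: main false OR exception false → false.

No — denied.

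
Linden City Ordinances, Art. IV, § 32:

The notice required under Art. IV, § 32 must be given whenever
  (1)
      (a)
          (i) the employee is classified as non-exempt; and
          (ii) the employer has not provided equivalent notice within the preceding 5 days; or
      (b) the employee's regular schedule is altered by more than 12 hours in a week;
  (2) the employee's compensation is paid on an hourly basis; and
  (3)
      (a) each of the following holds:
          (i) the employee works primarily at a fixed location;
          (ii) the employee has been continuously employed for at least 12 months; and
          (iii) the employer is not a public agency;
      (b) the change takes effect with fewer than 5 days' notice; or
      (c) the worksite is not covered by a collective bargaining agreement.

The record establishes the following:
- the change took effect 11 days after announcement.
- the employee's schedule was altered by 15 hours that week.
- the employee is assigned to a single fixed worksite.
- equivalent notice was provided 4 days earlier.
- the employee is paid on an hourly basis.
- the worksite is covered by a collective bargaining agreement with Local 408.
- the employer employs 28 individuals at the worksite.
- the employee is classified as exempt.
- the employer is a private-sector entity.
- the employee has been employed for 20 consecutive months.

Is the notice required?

Yes — required.

(i) non-exempt — not met.
(ii) no recent notice — not satisfied.
(a) = F AND F = false.
(b) schedule shift > 12h — satisfied.
So (1) is satisfied (F OR T).
(2) hourly-paid — met.
(i) fixed location — met.
(ii) tenure ≥ 12 mo. — satisfied.
(iii) not (public agency) — met.
So (a) is satisfied (T AND T AND T).
(b) < 5 days' notice — fails.
(c) no CBA — fails.
(3) = T OR F OR F = true.
Overall = T AND T AND T = true.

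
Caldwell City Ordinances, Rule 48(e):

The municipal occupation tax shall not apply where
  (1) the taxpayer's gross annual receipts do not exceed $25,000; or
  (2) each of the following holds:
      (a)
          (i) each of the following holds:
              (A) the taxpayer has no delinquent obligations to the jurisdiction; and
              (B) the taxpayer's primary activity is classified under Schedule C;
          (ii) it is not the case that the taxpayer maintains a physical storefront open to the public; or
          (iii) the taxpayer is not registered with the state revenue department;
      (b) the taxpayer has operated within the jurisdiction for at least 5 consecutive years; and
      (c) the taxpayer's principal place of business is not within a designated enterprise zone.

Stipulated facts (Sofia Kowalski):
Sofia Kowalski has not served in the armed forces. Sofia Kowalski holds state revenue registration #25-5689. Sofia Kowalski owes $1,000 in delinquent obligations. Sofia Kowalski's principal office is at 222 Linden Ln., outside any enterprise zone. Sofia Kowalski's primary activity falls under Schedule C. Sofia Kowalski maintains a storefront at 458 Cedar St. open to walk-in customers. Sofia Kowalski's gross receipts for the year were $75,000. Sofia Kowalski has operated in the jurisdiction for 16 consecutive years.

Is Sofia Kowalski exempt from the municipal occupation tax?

No — not exempt.

(1) receipts ≤ $25,000 — not met.
(A) no delinquency — fails.
(B) Schedule C activity — satisfied.
(i): F AND T → false.
(ii) not (has storefront) — not met.
(iii) not (state-registered) — not met.
(a) = F OR F OR F = false.
(b) ≥ 5 yrs in jurisdiction — met.
(c) not (in enterprise zone) — holds.
So (2) is not satisfied (F AND T AND T).
Overall: F OR F → false.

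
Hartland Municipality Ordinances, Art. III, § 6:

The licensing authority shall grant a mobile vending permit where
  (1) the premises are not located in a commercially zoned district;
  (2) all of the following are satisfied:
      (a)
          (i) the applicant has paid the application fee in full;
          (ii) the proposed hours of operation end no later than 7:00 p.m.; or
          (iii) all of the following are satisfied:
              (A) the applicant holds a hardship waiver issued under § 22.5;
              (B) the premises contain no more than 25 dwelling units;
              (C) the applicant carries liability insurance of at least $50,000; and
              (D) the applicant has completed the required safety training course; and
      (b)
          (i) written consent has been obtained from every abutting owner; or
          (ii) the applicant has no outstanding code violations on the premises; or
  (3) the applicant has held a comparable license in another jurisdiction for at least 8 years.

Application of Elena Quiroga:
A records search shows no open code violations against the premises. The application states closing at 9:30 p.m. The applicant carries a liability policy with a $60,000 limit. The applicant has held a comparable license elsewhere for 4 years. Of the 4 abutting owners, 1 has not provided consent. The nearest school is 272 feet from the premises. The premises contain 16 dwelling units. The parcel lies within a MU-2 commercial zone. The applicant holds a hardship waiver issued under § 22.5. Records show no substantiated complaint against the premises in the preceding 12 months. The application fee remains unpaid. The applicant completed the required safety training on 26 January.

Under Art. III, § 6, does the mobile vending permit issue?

(1) not (commercially zoned) — not met.
(i) fee paid — not satisfied.
(ii) closes by 7 p.m. — not met.
(A) hardship waiver — met.
(B) ≤ 25 units — satisfied.
(C) insurance ≥ $50,000 — satisfied.
(D) safety training — satisfied.
(iii) = T AND T AND T AND T = true.
(a): F OR F OR T → true.
(i) all abutters consent — not met.
(ii) no code violations — satisfied.
(b): F OR T → true.
So (2) is satisfied (T AND T).
(3) prior license ≥ 8 yr — not satisfied.
Overall: F OR T OR F → true.

Yes — granted.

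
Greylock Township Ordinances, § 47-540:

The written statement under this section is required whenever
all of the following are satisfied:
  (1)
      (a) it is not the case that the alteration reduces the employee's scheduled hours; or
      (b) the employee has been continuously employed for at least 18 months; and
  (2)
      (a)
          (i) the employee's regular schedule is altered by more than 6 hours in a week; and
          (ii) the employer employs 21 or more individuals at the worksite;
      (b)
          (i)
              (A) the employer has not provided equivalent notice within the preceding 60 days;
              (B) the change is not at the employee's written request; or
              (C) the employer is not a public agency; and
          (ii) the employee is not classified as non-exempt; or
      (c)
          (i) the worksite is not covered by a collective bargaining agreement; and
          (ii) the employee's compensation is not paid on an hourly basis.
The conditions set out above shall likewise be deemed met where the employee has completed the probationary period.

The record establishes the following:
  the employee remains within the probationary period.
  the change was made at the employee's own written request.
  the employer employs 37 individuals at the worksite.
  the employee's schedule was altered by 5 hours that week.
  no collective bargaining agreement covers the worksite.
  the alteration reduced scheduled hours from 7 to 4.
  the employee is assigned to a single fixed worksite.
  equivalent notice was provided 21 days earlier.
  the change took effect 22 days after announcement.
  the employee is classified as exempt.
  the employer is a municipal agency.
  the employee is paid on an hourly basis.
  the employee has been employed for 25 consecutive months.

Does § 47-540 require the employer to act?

(a) not (hours reduced) — fails.
(b) tenure ≥ 18 mo. — satisfied.
So (1) is satisfied (F OR T).
(i) schedule shift > 6h — not satisfied.
(ii) ≥ 21 at site — holds.
(a): F AND T → false.
(A) no recent notice — not met.
(B) not employee-requested — fails.
(C) not (public agency) — not met.
(i) = F OR F OR F = false.
(ii) not (non-exempt) — met.
(b): F AND T → false.
(i) no CBA — satisfied.
(ii) not (hourly-paid) — not met.
So (c) is not satisfied (T AND F).
(2): F OR F OR F → false.
Overall = T AND F = false.
Exception (past probation) — not satisfied.
Result: main false OR exception false → false.

No — not required.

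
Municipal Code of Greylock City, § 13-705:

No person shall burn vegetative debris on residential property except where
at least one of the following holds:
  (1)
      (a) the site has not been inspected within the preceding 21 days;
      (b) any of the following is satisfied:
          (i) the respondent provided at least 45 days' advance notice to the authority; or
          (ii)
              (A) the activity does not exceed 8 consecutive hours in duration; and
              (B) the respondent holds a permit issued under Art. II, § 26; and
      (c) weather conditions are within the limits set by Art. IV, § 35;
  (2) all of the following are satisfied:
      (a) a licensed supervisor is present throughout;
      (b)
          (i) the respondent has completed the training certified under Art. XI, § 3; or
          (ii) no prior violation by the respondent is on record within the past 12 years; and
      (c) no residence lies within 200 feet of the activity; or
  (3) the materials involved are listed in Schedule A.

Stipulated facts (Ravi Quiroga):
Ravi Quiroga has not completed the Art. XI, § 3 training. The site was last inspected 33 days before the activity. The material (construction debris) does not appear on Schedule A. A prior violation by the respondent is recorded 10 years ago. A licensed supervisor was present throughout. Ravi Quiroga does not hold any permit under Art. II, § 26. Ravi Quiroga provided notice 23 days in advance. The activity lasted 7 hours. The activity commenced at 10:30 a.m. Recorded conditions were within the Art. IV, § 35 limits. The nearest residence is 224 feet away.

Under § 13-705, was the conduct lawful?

No — unlawful.

(a) not (site inspected) — satisfied.
(i) ≥45 days' notice — not satisfied.
(A) ≤ 8 hrs duration — met.
(B) holds permit — not met.
(ii) = T AND F = false.
So (b) is not satisfied (F OR F).
(c) weather ok — met.
(1) = T AND F AND T = false.
(a) supervisor present — holds.
(i) training certified — fails.
(ii) no prior violation — not met.
So (b) is not satisfied (F OR F).
(c) no residence in 200 ft — holds.
(2) = T AND F AND T = false.
(3) Schedule A material — not satisfied.
So Overall is not satisfied (F OR F OR F).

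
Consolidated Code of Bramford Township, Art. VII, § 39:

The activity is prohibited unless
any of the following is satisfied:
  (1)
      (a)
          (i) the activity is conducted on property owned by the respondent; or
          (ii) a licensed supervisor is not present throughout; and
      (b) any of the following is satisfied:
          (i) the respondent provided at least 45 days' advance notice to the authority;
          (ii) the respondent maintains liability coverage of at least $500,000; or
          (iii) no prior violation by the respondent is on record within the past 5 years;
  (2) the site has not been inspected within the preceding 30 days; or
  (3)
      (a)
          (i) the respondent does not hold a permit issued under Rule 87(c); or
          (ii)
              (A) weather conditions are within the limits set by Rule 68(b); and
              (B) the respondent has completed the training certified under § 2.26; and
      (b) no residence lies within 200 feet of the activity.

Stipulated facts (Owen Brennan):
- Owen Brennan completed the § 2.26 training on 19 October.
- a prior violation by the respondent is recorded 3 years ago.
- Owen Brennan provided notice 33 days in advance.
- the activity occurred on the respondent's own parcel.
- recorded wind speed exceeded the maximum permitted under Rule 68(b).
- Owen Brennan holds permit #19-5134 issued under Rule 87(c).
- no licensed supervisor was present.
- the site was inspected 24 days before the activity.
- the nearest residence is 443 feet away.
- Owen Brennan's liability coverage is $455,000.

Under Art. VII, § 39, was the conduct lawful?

(i) own property — satisfied.
(ii) not (supervisor present) — met.
(a): T OR T → true.
(i) ≥45 days' notice — not satisfied.
(ii) coverage ≥ $500,000 — not met.
(iii) no prior violation — fails.
(b): F OR F OR F → false.
(1) = T AND F = false.
(2) not (site inspected) — fails.
(i) not (holds permit) — fails.
(A) weather ok — fails.
(B) training certified — satisfied.
(ii) = F AND T = false.
(a) = F OR F = false.
(b) no residence in 200 ft — met.
So (3) is not satisfied (F AND T).
So Overall is not satisfied (F OR F OR F).

No — unlawful.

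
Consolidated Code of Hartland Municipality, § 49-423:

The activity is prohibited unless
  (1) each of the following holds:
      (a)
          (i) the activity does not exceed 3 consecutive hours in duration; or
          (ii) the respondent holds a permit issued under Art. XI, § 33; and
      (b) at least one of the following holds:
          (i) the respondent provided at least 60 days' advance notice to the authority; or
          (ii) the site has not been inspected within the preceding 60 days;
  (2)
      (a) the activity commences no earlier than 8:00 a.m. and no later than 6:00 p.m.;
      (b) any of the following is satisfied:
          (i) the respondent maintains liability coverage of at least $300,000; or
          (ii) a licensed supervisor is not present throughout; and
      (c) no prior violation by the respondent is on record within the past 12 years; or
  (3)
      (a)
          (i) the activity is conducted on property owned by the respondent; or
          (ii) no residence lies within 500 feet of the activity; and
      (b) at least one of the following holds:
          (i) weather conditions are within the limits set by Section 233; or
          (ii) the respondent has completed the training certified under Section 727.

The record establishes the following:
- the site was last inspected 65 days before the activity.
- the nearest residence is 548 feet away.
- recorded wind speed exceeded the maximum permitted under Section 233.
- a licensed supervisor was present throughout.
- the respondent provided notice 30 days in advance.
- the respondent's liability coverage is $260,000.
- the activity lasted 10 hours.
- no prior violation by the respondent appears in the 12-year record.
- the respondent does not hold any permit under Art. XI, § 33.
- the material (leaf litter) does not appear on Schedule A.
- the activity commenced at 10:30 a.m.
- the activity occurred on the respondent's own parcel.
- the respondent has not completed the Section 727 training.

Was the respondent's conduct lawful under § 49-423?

No — unlawful.

(i) ≤ 3 hrs duration — not satisfied.
(ii) holds permit — not met.
(a): F OR F → false.
(i) ≥60 days' notice — not met.
(ii) not (site inspected) — holds.
(b): F OR T → true.
(1): F AND T → false.
(a) start within hours — met.
(i) coverage ≥ $300,000 — not met.
(ii) not (supervisor present) — not met.
(b): F OR F → false.
(c) no prior violation — satisfied.
So (2) is not satisfied (T AND F AND T).
(i) own property — met.
(ii) no residence in 500 ft — satisfied.
(a) = T OR T = true.
(i) weather ok — not satisfied.
(ii) training certified — not satisfied.
So (b) is not satisfied (F OR F).
(3) = T AND F = false.
Overall: F OR F OR F → false.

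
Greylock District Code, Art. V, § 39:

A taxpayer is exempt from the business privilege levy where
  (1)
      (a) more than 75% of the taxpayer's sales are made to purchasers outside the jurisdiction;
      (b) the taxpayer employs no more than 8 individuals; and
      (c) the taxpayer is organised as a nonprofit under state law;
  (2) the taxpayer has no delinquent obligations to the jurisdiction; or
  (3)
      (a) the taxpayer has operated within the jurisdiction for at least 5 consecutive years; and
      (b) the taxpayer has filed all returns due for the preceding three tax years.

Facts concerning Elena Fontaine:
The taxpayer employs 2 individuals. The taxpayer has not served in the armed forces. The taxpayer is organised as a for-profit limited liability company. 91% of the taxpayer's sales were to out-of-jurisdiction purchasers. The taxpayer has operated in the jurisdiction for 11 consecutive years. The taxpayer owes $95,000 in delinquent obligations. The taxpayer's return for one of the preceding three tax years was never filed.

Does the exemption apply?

No — not exempt.

(a) >75% out-of-jur. sales — satisfied.
(b) ≤ 8 employees — holds.
(c) nonprofit — fails.
(1) = T AND T AND F = false.
(2) no delinquency — not satisfied.
(a) ≥ 5 yrs in jurisdiction — met.
(b) returns current — fails.
So (3) is not satisfied (T AND F).
So Overall is not satisfied (F OR F OR F).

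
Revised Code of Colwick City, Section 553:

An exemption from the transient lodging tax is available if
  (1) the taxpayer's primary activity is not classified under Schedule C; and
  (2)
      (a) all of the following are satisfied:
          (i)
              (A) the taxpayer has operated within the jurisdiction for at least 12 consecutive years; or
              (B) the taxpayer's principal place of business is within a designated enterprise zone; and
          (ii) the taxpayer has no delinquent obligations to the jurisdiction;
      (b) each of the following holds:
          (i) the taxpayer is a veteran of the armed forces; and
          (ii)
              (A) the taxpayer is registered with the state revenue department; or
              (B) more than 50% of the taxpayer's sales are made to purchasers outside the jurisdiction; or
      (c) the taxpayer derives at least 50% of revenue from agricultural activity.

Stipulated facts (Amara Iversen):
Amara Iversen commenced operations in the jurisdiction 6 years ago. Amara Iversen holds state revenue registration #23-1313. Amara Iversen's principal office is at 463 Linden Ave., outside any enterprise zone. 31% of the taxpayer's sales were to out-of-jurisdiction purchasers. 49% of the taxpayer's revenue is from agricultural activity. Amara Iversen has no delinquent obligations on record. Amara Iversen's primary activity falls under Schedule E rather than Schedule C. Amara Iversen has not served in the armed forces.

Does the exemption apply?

No — not exempt.

(1) not (Schedule C activity) — met.
(A) ≥ 12 yrs in jurisdiction — fails.
(B) in enterprise zone — not met.
So (i) is not satisfied (F OR F).
(ii) no delinquency — satisfied.
So (a) is not satisfied (F AND T).
(i) veteran — not satisfied.
(A) state-registered — met.
(B) >50% out-of-jur. sales — fails.
(ii): T OR F → true.
So (b) is not satisfied (F AND T).
(c) ≥50% agricultural — fails.
So (2) is not satisfied (F OR F OR F).
So Overall is not satisfied (T AND F).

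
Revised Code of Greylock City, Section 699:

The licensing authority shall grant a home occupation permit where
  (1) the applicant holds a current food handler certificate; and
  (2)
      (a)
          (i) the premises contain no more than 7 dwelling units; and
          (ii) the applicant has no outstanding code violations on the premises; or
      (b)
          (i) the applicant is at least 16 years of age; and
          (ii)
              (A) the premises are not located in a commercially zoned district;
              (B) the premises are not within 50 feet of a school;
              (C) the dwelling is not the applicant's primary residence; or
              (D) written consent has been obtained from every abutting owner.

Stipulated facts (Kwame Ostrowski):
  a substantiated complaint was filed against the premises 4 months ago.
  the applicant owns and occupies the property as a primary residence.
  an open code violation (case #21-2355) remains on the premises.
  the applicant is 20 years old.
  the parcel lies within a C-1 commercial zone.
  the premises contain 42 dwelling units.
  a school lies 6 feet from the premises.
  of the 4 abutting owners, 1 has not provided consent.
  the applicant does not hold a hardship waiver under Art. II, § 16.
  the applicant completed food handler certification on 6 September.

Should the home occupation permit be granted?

(1) food handler cert. — satisfied.
(i) ≤ 7 units — fails.
(ii) no code violations — not met.
(a) = F AND F = false.
(i) age ≥ 16 — satisfied.
(A) not (commercially zoned) — fails.
(B) ≥50 ft from school — not satisfied.
(C) not (primary residence) — fails.
(D) all abutters consent — not met.
So (ii) is not satisfied (F OR F OR F OR F).
(b): T AND F → false.
(2) = F OR F = false.
Overall = T AND F = false.

No — denied.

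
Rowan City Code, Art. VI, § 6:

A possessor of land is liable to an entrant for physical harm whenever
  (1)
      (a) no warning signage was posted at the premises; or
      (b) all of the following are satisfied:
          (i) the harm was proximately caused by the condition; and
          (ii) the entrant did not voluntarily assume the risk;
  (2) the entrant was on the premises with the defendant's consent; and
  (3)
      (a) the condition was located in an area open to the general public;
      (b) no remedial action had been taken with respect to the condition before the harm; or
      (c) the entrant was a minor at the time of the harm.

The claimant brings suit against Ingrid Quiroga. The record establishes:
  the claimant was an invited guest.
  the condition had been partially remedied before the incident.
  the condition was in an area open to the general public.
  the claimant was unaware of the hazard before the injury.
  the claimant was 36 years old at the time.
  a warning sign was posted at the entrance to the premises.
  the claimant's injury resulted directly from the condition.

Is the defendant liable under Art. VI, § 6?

Yes — liable.

(a) no signage posted — fails.
(i) proximate cause — holds.
(ii) no assumed risk — met.
(b) = T AND T = true.
So (1) is satisfied (F OR T).
(2) consent to enter — holds.
(a) public area — holds.
(b) no remedial action — not met.
(c) entrant a minor — not satisfied.
So (3) is satisfied (T OR F OR F).
Overall = T AND T AND T = true.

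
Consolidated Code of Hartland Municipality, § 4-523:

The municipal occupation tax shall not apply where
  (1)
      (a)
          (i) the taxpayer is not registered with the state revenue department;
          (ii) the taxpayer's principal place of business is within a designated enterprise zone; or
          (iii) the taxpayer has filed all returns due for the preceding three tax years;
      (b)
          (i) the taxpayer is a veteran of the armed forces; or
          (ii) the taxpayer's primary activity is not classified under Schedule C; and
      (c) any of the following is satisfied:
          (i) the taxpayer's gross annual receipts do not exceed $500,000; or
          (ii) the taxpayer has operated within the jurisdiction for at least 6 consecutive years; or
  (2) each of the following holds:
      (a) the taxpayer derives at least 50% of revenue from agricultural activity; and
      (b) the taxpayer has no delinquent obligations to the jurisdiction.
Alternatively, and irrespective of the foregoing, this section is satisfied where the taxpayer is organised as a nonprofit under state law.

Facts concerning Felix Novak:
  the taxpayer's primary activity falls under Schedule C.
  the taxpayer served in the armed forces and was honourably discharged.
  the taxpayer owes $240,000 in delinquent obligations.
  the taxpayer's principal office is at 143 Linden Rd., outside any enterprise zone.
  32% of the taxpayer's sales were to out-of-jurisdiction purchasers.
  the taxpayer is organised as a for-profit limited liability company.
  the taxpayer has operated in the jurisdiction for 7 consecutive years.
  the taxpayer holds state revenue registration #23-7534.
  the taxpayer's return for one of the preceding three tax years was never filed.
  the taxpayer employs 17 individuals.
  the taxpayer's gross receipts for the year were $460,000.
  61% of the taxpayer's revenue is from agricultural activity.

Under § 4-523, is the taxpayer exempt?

(i) not (state-registered) — not satisfied.
(ii) in enterprise zone — not satisfied.
(iii) returns current — not met.
(a) = F OR F OR F = false.
(i) veteran — satisfied.
(ii) not (Schedule C activity) — fails.
So (b) is satisfied (T OR F).
(i) receipts ≤ $500,000 — met.
(ii) ≥ 6 yrs in jurisdiction — satisfied.
So (c) is satisfied (T OR T).
(1): F AND T AND T → false.
(a) ≥50% agricultural — met.
(b) no delinquency — fails.
(2) = T AND F = false.
Overall: F OR F → false.
Exception (nonprofit) — not satisfied.
Result: main false OR exception false → false.

No — not exempt.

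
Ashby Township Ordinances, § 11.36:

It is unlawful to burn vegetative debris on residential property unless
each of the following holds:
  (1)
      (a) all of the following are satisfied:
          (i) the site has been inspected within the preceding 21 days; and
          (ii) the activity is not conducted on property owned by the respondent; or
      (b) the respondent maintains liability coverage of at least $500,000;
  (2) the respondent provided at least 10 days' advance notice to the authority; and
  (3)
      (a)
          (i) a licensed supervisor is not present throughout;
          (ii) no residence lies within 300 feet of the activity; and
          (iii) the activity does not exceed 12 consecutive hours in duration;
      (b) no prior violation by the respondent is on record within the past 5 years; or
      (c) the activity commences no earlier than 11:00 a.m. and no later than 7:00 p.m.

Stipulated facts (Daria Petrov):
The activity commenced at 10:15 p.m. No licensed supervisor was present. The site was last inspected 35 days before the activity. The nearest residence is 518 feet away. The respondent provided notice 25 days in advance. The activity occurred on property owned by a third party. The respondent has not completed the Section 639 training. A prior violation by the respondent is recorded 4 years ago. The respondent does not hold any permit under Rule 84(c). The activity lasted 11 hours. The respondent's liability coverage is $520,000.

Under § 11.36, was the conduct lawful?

Yes — lawful.

(i) site inspected — fails.
(ii) not (own property) — satisfied.
(a): F AND T → false.
(b) coverage ≥ $500,000 — met.
So (1) is satisfied (F OR T).
(2) ≥10 days' notice — satisfied.
(i) not (supervisor present) — met.
(ii) no residence in 300 ft — holds.
(iii) ≤ 12 hrs duration — met.
(a) = T AND T AND T = true.
(b) no prior violation — fails.
(c) start within hours — not met.
(3): T OR F OR F → true.
Overall = T AND T AND T = true.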